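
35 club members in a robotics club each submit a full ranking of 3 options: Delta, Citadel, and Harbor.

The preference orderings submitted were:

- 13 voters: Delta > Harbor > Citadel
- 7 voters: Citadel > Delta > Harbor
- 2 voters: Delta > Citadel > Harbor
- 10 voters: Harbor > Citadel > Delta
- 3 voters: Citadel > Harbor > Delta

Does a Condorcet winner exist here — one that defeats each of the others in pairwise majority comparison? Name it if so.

None — there is no Condorcet winner

Head-to-head results (35 voters total):
Delta vs Citadel: Citadel wins 20–15.
Delta vs Harbor: Delta wins 22–13.
Citadel vs Harbor: Harbor wins 23–12.
No candidate beats all others: Delta beats Harbor beats Citadel beats Delta, a majority cycle.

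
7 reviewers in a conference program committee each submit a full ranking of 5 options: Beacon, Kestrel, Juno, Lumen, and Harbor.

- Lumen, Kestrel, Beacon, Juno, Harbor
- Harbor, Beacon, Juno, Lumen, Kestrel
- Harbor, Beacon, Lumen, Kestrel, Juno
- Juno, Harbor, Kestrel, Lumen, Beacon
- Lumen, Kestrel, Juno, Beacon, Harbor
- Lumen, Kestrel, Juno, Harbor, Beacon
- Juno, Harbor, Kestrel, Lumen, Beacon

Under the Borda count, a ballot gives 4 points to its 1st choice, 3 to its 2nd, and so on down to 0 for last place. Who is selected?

Lumen

Borda scores:
  Beacon: 2 + 3 + 3 + 0 + 1 + 0 + 0 = 9
  Kestrel: 3 + 0 + 1 + 2 + 3 + 3 + 2 = 14
  Juno: 1 + 2 + 0 + 4 + 2 + 2 + 4 = 15
  Lumen: 4 + 1 + 2 + 1 + 4 + 4 + 1 = 17
  Harbor: 0 + 4 + 4 + 3 + 0 + 1 + 3 = 15
Lumen has the highest total.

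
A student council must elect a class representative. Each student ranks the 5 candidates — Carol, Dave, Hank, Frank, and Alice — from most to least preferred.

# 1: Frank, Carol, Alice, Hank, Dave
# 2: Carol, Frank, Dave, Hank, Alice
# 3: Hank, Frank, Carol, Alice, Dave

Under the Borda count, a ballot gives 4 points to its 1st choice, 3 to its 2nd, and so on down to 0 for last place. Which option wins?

Borda scores:
  Carol: 3 + 4 + 2 = 9
  Dave: 0 + 2 + 0 = 2
  Hank: 1 + 1 + 4 = 6
  Frank: 4 + 3 + 3 = 10
  Alice: 2 + 0 + 1 = 3
Frank has the highest total.

Frank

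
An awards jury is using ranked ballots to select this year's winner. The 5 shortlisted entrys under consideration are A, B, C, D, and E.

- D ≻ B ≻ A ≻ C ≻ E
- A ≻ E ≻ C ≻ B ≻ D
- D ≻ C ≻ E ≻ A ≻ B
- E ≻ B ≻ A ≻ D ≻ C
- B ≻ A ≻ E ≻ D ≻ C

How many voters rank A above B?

Ballots ranking A above B: 2.
Ballots ranking B above A: 3.
So 2 of 5 voters prefer A to B.

2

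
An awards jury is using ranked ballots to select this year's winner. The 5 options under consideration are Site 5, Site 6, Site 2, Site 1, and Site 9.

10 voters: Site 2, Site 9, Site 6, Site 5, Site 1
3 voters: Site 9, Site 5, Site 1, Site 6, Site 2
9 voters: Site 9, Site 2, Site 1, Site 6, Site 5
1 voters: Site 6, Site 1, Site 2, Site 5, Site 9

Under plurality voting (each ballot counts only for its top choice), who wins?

First-place vote totals:
  Site 5: 0
  Site 6: 1
  Site 2: 10
  Site 1: 0
  Site 9: 12
Site 9 has the most first-place votes.

Site 9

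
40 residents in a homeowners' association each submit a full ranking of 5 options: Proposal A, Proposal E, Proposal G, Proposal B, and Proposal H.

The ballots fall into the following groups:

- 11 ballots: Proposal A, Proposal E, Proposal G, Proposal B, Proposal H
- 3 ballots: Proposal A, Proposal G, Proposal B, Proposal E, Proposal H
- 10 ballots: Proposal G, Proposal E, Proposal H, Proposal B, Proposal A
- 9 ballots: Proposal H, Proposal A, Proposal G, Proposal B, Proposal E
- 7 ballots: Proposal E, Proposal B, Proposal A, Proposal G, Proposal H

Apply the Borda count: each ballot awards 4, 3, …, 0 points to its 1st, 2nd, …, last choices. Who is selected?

Borda scores:
  Proposal A: 11·4 + 3·4 + 10·0 + 9·3 + 7·2 = 97
  Proposal E: 11·3 + 3·1 + 10·3 + 9·0 + 7·4 = 94
  Proposal G: 11·2 + 3·3 + 10·4 + 9·2 + 7·1 = 96
  Proposal B: 11·1 + 3·2 + 10·1 + 9·1 + 7·3 = 57
  Proposal H: 11·0 + 3·0 + 10·2 + 9·4 + 7·0 = 56
Proposal A has the highest total.

Proposal A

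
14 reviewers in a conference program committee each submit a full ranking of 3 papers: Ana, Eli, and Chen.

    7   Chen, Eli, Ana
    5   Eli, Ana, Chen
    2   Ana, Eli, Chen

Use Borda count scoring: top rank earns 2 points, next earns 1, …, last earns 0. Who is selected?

Eli

Borda scores:
  Ana: 7·0 + 5·1 + 2·2 = 9
  Eli: 7·1 + 5·2 + 2·1 = 19
  Chen: 7·2 + 5·0 + 2·0 = 14
Eli has the highest total.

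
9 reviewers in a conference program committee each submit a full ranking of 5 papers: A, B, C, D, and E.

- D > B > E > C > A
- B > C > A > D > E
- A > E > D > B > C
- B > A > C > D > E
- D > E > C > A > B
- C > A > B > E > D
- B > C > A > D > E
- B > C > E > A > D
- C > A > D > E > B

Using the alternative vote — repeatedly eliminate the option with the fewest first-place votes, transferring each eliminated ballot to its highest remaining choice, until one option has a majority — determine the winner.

B

Round 1: B 4, C 2, D 2, A 1, E 0. E has the fewest and is eliminated.
Round 2: B 4, C 2, D 2, A 1. A has the fewest and is eliminated.
Round 3: B 4, D 3, C 2. C has the fewest and is eliminated.
Round 4: B 5, D 4. B has a majority.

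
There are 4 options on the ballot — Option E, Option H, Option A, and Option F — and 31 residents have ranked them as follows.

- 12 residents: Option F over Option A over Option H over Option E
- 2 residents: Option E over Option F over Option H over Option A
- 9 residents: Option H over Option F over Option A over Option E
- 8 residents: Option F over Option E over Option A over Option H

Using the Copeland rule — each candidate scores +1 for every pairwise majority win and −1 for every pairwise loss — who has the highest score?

Pairwise results:
  Option E vs Option H: Option H wins 21–10.
  Option E vs Option A: Option A wins 21–10.
  Option E vs Option F: Option F wins 29–2.
  Option H vs Option A: Option A wins 20–11.
  Option H vs Option F: Option F wins 22–9.
  Option A vs Option F: Option F wins 31–0.
Copeland scores (wins − losses):
  Option E: 0 − 3 = -3
  Option H: 1 − 2 = -1
  Option A: 2 − 1 = 1
  Option F: 3 − 0 = 3
Option F has the best Copeland score.

Option F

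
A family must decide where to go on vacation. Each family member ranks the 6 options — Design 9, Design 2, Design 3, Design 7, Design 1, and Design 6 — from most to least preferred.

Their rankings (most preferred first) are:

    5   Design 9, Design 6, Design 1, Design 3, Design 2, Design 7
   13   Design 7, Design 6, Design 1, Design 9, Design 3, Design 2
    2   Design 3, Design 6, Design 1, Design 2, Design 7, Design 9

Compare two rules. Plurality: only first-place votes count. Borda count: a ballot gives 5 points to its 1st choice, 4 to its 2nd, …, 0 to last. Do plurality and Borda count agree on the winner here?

Plurality first-place counts: Design 9 5, Design 2 0, Design 3 2, Design 7 13, Design 1 0, Design 6 0 → Design 7.
Borda totals: Design 9 51, Design 2 9, Design 3 33, Design 7 67, Design 1 60, Design 6 80 → Design 6.
The two rules disagree: plurality picks Design 7, Borda picks Design 6.

No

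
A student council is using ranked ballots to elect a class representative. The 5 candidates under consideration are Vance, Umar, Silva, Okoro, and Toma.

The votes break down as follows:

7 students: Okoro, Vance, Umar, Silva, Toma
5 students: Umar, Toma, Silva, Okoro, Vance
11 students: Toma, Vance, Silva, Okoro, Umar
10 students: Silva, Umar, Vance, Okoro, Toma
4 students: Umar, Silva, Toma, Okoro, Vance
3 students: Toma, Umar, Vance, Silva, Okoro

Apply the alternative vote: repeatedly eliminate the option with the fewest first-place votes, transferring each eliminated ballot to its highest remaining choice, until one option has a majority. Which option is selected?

Round 1: Toma 14, Silva 10, Umar 9, Okoro 7, Vance 0. Vance has the fewest and is eliminated.
Round 2: Toma 14, Silva 10, Umar 9, Okoro 7. Okoro has the fewest and is eliminated.
Round 3: Umar 16, Toma 14, Silva 10. Silva has the fewest and is eliminated.
Round 4: Umar 26, Toma 14. Umar has a majority.

Umar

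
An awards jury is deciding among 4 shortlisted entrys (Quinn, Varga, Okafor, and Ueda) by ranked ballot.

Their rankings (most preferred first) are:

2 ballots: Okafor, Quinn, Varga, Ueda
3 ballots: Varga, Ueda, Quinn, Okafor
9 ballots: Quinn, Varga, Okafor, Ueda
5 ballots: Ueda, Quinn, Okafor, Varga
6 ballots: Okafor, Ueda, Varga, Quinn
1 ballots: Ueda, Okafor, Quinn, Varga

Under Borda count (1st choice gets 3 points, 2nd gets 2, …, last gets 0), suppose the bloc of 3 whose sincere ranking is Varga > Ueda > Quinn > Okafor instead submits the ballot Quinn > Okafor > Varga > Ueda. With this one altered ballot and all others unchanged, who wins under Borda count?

Borda totals with the altered ballot: Quinn 51, Varga 29, Okafor 46, Ueda 30.
The winner is unchanged: still Quinn.

Quinn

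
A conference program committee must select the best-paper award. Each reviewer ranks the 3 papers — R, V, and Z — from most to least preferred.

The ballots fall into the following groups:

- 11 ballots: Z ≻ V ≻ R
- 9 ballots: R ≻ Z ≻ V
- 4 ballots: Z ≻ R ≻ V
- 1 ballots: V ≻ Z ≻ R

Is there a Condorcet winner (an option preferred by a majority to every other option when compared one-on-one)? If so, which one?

Head-to-head results (25 voters total):
R vs V: R wins 13–12.
R vs Z: Z wins 16–9.
V vs Z: Z wins 24–1.
Z beats each rival — R (16–9), V (24–1) — so Z is the Condorcet winner.

Z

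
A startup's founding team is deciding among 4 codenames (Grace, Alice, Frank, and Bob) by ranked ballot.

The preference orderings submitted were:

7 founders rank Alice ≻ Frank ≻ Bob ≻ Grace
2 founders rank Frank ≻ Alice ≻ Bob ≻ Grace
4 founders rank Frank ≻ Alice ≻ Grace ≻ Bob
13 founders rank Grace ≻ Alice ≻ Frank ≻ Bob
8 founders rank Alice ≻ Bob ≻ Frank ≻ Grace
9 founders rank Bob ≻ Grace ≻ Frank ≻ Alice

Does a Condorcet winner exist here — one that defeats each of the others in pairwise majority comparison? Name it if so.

None — there is no Condorcet winner

Head-to-head results (43 voters total):
Grace vs Alice: Grace wins 22–21.
Grace vs Frank: Grace wins 22–21.
Grace vs Bob: Bob wins 26–17.
Alice vs Frank: Alice wins 28–15.
Alice vs Bob: Alice wins 34–9.
Frank vs Bob: Frank wins 26–17.
No candidate beats all others: Grace beats Alice beats Bob beats Grace, a majority cycle.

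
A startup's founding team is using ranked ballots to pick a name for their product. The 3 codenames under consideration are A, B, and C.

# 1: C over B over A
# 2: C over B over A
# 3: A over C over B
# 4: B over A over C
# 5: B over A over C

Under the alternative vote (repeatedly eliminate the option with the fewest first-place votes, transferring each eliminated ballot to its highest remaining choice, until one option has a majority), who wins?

C

Round 1: B 2, C 2, A 1. A has the fewest and is eliminated.
Round 2: C 3, B 2. C has a majority.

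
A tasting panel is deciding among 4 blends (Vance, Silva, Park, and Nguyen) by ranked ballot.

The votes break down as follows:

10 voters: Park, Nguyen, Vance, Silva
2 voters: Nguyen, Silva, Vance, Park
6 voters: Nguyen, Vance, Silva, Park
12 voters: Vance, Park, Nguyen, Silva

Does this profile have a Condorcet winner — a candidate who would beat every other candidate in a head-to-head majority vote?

Head-to-head results (30 voters total):
Vance vs Silva: Vance wins 28–2.
Vance vs Park: Vance wins 20–10.
Vance vs Nguyen: Nguyen wins 18–12.
Silva vs Park: Park wins 22–8.
Silva vs Nguyen: Nguyen wins 30–0.
Park vs Nguyen: Park wins 22–8.
No candidate beats all others: Vance beats Park beats Nguyen beats Vance, a majority cycle.

No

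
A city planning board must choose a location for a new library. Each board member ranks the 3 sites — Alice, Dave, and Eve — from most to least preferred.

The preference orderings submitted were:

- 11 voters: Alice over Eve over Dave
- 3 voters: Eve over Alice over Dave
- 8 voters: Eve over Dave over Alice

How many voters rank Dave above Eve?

Ballots ranking Dave above Eve: 0.
Ballots ranking Eve above Dave: 11+3+8 = 22.
So 0 of 22 voters prefer Dave to Eve.

0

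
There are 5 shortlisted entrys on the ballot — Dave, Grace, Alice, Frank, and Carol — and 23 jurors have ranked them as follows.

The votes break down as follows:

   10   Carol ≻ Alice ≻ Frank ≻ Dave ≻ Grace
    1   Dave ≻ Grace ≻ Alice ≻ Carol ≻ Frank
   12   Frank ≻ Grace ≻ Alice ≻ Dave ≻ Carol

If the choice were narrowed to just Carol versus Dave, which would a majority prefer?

Dave

Ballots ranking Carol above Dave: 10.
Ballots ranking Dave above Carol: 1+12 = 13.
Dave wins the head-to-head, 13–10.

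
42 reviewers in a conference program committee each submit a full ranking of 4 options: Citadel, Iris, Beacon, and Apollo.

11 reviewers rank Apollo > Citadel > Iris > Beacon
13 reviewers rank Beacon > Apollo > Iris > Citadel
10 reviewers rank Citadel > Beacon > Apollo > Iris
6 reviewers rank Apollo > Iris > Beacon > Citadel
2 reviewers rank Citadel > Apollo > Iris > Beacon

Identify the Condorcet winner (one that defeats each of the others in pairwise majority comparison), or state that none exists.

Head-to-head results (42 voters total):
Citadel vs Iris: Citadel wins 23–19.
Citadel vs Beacon: Citadel wins 23–19.
Citadel vs Apollo: Apollo wins 30–12.
Iris vs Beacon: Beacon wins 23–19.
Iris vs Apollo: Apollo wins 42–0.
Beacon vs Apollo: Beacon wins 23–19.
No candidate beats all others: Citadel beats Beacon beats Apollo beats Citadel, a majority cycle.

There is no Condorcet winner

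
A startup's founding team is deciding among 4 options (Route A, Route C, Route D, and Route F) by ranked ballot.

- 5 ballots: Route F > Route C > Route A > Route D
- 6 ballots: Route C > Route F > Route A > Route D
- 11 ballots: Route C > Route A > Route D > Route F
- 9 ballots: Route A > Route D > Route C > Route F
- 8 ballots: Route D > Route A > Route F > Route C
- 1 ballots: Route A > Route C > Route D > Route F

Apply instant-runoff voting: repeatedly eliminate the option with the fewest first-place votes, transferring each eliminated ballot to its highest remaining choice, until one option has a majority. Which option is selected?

Round 1: Route C 17, Route A 10, Route D 8, Route F 5. Route F has the fewest and is eliminated.
Round 2: Route C 22, Route A 10, Route D 8. Route C has a majority.

Route C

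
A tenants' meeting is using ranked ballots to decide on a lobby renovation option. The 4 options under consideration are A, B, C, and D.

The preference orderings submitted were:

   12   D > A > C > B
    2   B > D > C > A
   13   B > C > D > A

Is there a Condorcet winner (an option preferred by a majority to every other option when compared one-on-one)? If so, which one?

Head-to-head results (27 voters total):
A vs B: B wins 15–12.
A vs C: C wins 15–12.
A vs D: D wins 27–0.
B vs C: B wins 15–12.
B vs D: B wins 15–12.
C vs D: D wins 14–13.
B beats each rival — A (15–12), C (15–12), D (15–12) — so B is the Condorcet winner.

B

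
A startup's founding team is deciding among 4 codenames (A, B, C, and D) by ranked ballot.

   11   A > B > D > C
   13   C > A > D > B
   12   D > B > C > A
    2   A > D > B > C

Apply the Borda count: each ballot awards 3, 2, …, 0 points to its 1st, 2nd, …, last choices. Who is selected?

Borda scores:
  A: 11·3 + 13·2 + 12·0 + 2·3 = 65
  B: 11·2 + 13·0 + 12·2 + 2·1 = 48
  C: 11·0 + 13·3 + 12·1 + 2·0 = 51
  D: 11·1 + 13·1 + 12·3 + 2·2 = 64
A has the highest total.

A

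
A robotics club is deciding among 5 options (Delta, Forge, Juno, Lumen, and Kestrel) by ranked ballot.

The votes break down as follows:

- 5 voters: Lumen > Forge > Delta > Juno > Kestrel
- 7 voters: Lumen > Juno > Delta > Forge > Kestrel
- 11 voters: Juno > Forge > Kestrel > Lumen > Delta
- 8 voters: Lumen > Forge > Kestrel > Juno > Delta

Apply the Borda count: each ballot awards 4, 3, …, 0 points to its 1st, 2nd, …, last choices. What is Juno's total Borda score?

Borda scores:
  Delta: 5·2 + 7·2 + 11·0 + 8·0 = 24
  Forge: 5·3 + 7·1 + 11·3 + 8·3 = 79
  Juno: 5·1 + 7·3 + 11·4 + 8·1 = 78
  Lumen: 5·4 + 7·4 + 11·1 + 8·4 = 91
  Kestrel: 5·0 + 7·0 + 11·2 + 8·2 = 38

78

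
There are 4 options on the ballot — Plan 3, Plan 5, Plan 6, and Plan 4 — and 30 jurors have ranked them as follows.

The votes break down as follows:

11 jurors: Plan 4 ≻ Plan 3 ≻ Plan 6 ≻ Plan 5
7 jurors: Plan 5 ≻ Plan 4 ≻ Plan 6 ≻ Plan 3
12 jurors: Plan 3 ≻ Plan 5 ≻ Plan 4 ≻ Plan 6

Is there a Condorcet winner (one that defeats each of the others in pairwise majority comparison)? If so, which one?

Head-to-head results (30 voters total):
Plan 3 vs Plan 5: Plan 3 wins 23–7.
Plan 3 vs Plan 6: Plan 3 wins 23–7.
Plan 3 vs Plan 4: Plan 4 wins 18–12.
Plan 5 vs Plan 6: Plan 5 wins 19–11.
Plan 5 vs Plan 4: Plan 5 wins 19–11.
Plan 6 vs Plan 4: Plan 4 wins 30–0.
No candidate beats all others: Plan 3 beats Plan 5 beats Plan 4 beats Plan 3, a majority cycle.

None — there is no Condorcet winner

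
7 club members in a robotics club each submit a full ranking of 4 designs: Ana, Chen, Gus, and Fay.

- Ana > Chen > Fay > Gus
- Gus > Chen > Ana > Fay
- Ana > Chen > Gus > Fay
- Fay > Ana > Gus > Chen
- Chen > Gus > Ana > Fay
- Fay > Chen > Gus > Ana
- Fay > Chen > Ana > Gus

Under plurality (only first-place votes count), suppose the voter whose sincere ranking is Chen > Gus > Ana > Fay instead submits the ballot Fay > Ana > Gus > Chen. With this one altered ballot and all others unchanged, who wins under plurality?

First-place totals with the altered ballot: Ana 2, Chen 0, Gus 1, Fay 4.
The winner is unchanged: still Fay.

Fay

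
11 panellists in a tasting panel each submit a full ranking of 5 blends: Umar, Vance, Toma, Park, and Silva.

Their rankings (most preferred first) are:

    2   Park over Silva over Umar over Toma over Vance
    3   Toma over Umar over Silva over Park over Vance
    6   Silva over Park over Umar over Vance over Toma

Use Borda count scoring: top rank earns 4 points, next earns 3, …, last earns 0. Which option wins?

Borda scores:
  Umar: 2·2 + 3·3 + 6·2 = 25
  Vance: 2·0 + 3·0 + 6·1 = 6
  Toma: 2·1 + 3·4 + 6·0 = 14
  Park: 2·4 + 3·1 + 6·3 = 29
  Silva: 2·3 + 3·2 + 6·4 = 36
Silva has the highest total.

Silva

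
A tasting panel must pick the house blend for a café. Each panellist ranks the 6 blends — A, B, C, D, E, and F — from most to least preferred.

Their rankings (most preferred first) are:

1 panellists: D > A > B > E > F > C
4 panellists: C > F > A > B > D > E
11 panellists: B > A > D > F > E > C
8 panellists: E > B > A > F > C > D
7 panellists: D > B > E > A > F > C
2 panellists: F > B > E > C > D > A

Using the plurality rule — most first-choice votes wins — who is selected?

First-place vote totals:
  A: 0
  B: 11
  C: 4
  D: 8
  E: 8
  F: 2
B has the most first-place votes.

B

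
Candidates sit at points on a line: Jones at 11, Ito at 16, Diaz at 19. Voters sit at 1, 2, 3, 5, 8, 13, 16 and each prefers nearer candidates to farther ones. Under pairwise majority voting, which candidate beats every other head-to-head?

With single-peaked preferences on a line, the Condorcet winner is the candidate closest to the median voter.
The median voter (position 5) is closest to Jones at 11.
Check: Jones vs Ito — voters closer to Jones: 6 of 7.

Jones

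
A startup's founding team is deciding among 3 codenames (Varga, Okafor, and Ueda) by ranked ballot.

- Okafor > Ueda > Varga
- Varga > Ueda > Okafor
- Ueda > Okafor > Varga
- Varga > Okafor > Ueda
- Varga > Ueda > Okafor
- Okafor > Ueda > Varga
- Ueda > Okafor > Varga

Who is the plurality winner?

Varga

First-place vote totals:
  Varga: 3
  Okafor: 2
  Ueda: 2
Varga has the most first-place votes.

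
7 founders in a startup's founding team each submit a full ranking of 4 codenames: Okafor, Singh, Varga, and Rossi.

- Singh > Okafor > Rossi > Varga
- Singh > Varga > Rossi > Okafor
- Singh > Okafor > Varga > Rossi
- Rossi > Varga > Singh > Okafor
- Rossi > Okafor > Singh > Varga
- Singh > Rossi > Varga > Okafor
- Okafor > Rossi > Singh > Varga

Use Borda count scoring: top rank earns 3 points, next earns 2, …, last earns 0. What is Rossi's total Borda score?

Borda scores:
  Okafor: 2 + 0 + 2 + 0 + 2 + 0 + 3 = 9
  Singh: 3 + 3 + 3 + 1 + 1 + 3 + 1 = 15
  Varga: 0 + 2 + 1 + 2 + 0 + 1 + 0 = 6
  Rossi: 1 + 1 + 0 + 3 + 3 + 2 + 2 = 12

12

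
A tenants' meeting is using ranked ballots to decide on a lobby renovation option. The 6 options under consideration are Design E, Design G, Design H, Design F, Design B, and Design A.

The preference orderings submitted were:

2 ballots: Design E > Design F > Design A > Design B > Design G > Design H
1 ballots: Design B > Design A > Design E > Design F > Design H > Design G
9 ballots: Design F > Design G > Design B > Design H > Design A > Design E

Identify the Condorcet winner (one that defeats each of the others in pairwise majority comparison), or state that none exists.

Design F

Head-to-head results (12 voters total):
Design E vs Design G: Design G wins 9–3.
Design E vs Design H: Design H wins 9–3.
Design E vs Design F: Design F wins 9–3.
Design E vs Design B: Design B wins 10–2.
Design E vs Design A: Design A wins 10–2.
Design G vs Design H: Design G wins 11–1.
Design G vs Design F: Design F wins 12–0.
Design G vs Design B: Design G wins 9–3.
Design G vs Design A: Design G wins 9–3.
Design H vs Design F: Design F wins 12–0.
Design H vs Design B: Design B wins 12–0.
Design H vs Design A: Design H wins 9–3.
Design F vs Design B: Design F wins 11–1.
Design F vs Design A: Design F wins 11–1.
Design B vs Design A: Design B wins 10–2.
Design F beats each rival — Design E (9–3), Design G (12–0), Design H (12–0), Design B (11–1), Design A (11–1) — so Design F is the Condorcet winner.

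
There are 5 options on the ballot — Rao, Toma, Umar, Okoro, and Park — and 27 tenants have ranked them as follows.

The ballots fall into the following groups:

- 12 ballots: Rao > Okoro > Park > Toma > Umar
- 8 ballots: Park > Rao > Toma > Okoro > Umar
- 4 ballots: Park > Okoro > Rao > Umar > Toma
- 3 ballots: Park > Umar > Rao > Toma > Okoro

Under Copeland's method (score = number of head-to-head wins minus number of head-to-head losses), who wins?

Pairwise results:
  Rao vs Toma: Rao wins 27–0.
  Rao vs Umar: Rao wins 24–3.
  Rao vs Okoro: Rao wins 23–4.
  Rao vs Park: Park wins 15–12.
  Toma vs Umar: Toma wins 20–7.
  Toma vs Okoro: Okoro wins 16–11.
  Toma vs Park: Park wins 27–0.
  Umar vs Okoro: Okoro wins 24–3.
  Umar vs Park: Park wins 27–0.
  Okoro vs Park: Park wins 15–12.
Copeland scores (wins − losses):
  Rao: 3 − 1 = 2
  Toma: 1 − 3 = -2
  Umar: 0 − 4 = -4
  Okoro: 2 − 2 = 0
  Park: 4 − 0 = 4
Park has the best Copeland score.

Park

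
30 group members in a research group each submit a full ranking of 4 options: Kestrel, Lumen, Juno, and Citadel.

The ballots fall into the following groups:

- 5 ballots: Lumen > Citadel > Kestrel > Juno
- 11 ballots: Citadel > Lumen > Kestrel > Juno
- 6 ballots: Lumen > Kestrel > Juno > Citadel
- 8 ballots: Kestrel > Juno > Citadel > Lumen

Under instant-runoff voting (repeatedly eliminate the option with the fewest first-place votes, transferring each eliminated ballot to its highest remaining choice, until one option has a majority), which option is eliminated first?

Juno

Round 1: Lumen 11, Citadel 11, Kestrel 8, Juno 0. Juno has the fewest and is eliminated.
Round 2: Lumen 11, Citadel 11, Kestrel 8. Kestrel has the fewest and is eliminated.
Round 3: Citadel 19, Lumen 11. Citadel has a majority.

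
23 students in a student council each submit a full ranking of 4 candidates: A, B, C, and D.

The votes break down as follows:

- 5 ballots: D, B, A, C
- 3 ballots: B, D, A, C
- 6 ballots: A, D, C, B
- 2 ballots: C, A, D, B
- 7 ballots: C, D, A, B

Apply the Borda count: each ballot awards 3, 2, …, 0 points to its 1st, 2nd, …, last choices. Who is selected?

D

Borda scores:
  A: 5·1 + 3·1 + 6·3 + 2·2 + 7·1 = 37
  B: 5·2 + 3·3 + 6·0 + 2·0 + 7·0 = 19
  C: 5·0 + 3·0 + 6·1 + 2·3 + 7·3 = 33
  D: 5·3 + 3·2 + 6·2 + 2·1 + 7·2 = 49
D has the highest total.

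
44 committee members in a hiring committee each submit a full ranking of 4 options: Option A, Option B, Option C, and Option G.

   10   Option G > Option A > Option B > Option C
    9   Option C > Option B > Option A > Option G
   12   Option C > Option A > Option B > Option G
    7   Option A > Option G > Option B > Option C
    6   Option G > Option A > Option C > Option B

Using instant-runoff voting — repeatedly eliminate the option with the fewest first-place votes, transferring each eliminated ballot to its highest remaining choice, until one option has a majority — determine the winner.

Round 1: Option C 21, Option G 16, Option A 7, Option B 0. Option B has the fewest and is eliminated.
Round 2: Option C 21, Option G 16, Option A 7. Option A has the fewest and is eliminated.
Round 3: Option G 23, Option C 21. Option G has a majority.

Option G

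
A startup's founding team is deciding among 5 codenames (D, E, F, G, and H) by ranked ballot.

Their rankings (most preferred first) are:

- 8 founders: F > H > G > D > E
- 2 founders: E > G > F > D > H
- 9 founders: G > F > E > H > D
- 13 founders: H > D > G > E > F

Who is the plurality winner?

H

First-place vote totals:
  D: 0
  E: 2
  F: 8
  G: 9
  H: 13
H has the most first-place votes.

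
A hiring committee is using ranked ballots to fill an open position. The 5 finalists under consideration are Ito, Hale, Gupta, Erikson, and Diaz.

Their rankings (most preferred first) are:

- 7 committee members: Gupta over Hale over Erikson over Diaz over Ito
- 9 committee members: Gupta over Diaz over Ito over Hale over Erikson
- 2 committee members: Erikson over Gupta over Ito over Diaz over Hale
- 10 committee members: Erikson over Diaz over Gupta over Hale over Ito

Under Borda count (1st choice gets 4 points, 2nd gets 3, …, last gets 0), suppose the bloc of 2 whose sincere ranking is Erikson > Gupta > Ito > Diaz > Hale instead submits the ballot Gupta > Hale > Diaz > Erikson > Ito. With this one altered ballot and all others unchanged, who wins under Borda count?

Gupta

Borda totals with the altered ballot: Ito 18, Hale 46, Gupta 92, Erikson 56, Diaz 68.
The winner is unchanged: still Gupta.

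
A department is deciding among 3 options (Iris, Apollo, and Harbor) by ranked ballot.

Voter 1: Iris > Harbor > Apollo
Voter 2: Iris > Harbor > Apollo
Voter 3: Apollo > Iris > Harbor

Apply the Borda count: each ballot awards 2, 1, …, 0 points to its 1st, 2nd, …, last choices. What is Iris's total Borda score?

5

Borda scores:
  Iris: 2 + 2 + 1 = 5
  Apollo: 0 + 0 + 2 = 2
  Harbor: 1 + 1 + 0 = 2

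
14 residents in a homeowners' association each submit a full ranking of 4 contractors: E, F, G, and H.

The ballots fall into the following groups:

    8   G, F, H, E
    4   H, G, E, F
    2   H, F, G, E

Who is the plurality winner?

First-place vote totals:
  E: 0
  F: 0
  G: 8
  H: 6
G has the most first-place votes.

G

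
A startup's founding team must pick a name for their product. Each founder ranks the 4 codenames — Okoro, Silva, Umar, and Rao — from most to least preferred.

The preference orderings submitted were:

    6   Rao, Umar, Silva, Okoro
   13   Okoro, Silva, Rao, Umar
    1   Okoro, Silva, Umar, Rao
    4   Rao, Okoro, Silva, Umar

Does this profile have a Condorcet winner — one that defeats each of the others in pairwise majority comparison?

Head-to-head results (24 voters total):
Okoro vs Silva: Okoro wins 18–6.
Okoro vs Umar: Okoro wins 18–6.
Okoro vs Rao: Okoro wins 14–10.
Silva vs Umar: Silva wins 18–6.
Silva vs Rao: Silva wins 14–10.
Umar vs Rao: Rao wins 23–1.
Okoro beats each rival — Silva (18–6), Umar (18–6), Rao (14–10) — so Okoro is the Condorcet winner.

Yes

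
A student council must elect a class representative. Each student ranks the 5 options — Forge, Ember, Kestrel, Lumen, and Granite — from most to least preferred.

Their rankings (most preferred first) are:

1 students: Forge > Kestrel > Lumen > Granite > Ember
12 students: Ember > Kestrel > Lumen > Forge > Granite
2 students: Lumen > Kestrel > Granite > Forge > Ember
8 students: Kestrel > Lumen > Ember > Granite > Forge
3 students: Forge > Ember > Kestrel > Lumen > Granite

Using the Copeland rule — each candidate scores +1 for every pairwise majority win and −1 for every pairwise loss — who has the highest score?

Ember

Pairwise results:
  Forge vs Ember: Ember wins 20–6.
  Forge vs Kestrel: Kestrel wins 22–4.
  Forge vs Lumen: Lumen wins 22–4.
  Forge vs Granite: Forge wins 16–10.
  Ember vs Kestrel: Ember wins 15–11.
  Ember vs Lumen: Ember wins 15–11.
  Ember vs Granite: Ember wins 23–3.
  Kestrel vs Lumen: Kestrel wins 24–2.
  Kestrel vs Granite: Kestrel wins 26–0.
  Lumen vs Granite: Lumen wins 26–0.
Copeland scores (wins − losses):
  Forge: 1 − 3 = -2
  Ember: 4 − 0 = 4
  Kestrel: 3 − 1 = 2
  Lumen: 2 − 2 = 0
  Granite: 0 − 4 = -4
Ember has the best Copeland score.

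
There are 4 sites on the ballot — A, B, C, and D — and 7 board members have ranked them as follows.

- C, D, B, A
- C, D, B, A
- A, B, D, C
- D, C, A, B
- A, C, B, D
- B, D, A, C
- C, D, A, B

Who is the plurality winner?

C

First-place vote totals:
  A: 2
  B: 1
  C: 3
  D: 1
C has the most first-place votes.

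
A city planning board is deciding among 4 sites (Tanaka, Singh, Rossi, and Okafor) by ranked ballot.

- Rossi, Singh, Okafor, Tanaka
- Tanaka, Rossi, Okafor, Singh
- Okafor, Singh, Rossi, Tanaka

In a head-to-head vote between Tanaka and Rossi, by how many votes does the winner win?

1

Ballots ranking Tanaka above Rossi: 1.
Ballots ranking Rossi above Tanaka: 2.
Rossi wins 2–1, a margin of 1.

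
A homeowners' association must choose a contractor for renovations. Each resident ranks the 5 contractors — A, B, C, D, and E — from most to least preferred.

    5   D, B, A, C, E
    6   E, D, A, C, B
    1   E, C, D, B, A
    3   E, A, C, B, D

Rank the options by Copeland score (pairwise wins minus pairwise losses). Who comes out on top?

Pairwise results:
  A vs B: A wins 9–6.
  A vs C: A wins 14–1.
  A vs D: D wins 12–3.
  A vs E: E wins 10–5.
  B vs C: C wins 10–5.
  B vs D: D wins 12–3.
  B vs E: E wins 10–5.
  C vs D: D wins 11–4.
  C vs E: E wins 10–5.
  D vs E: E wins 10–5.
Copeland scores (wins − losses):
  A: 2 − 2 = 0
  B: 0 − 4 = -4
  C: 1 − 3 = -2
  D: 3 − 1 = 2
  E: 4 − 0 = 4
E has the best Copeland score.

E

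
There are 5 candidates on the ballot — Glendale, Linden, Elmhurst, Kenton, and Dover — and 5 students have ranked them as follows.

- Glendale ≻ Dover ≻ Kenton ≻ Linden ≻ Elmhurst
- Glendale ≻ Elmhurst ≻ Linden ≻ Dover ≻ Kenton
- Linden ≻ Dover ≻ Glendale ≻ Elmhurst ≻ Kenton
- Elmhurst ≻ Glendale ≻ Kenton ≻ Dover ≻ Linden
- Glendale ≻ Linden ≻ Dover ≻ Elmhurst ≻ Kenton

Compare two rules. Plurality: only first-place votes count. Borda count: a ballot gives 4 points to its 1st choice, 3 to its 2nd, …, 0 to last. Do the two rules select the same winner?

Yes

Plurality first-place counts: Glendale 3, Linden 1, Elmhurst 1, Kenton 0, Dover 0 → Glendale.
Borda totals: Glendale 17, Linden 10, Elmhurst 9, Kenton 4, Dover 10 → Glendale.
The two rules agree on Glendale.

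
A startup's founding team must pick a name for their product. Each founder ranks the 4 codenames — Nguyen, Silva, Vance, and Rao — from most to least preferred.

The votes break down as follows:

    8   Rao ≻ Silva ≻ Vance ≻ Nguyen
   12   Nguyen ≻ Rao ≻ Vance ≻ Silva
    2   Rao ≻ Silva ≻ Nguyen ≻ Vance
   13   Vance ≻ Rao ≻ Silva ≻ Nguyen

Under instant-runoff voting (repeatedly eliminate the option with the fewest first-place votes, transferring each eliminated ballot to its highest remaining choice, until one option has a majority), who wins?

Vance

Round 1: Vance 13, Nguyen 12, Rao 10, Silva 0. Silva has the fewest and is eliminated.
Round 2: Vance 13, Nguyen 12, Rao 10. Rao has the fewest and is eliminated.
Round 3: Vance 21, Nguyen 14. Vance has a majority.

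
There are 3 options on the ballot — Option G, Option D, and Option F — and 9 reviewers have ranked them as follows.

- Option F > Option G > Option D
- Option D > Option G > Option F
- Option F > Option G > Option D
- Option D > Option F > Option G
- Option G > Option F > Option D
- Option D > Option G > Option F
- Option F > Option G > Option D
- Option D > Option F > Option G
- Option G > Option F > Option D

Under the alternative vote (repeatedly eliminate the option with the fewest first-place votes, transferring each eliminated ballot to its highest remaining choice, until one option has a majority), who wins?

Option F

Round 1: Option D 4, Option F 3, Option G 2. Option G has the fewest and is eliminated.
Round 2: Option F 5, Option D 4. Option F has a majority.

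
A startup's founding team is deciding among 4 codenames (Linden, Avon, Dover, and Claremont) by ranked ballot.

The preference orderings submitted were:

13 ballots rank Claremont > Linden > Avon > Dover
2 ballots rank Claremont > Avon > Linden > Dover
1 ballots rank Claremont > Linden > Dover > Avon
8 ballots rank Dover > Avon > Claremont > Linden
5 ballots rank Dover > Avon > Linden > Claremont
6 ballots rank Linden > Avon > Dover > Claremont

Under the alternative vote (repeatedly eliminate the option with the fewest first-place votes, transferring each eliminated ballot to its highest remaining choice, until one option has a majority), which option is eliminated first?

Round 1: Claremont 16, Dover 13, Linden 6, Avon 0. Avon has the fewest and is eliminated.
Round 2: Claremont 16, Dover 13, Linden 6. Linden has the fewest and is eliminated.
Round 3: Dover 19, Claremont 16. Dover has a majority.

Avon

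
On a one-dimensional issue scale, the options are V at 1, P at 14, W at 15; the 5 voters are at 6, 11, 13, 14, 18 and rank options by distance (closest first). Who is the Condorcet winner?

P

With single-peaked preferences on a line, the Condorcet winner is the candidate closest to the median voter.
The median voter (position 13) is closest to P at 14.
Check: P vs W — voters closer to P: 4 of 5.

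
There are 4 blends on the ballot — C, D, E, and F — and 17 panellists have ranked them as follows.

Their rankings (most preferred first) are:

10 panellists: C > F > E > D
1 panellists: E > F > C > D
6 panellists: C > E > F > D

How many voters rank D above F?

Ballots ranking D above F: 0.
Ballots ranking F above D: 10+1+6 = 17.
So 0 of 17 voters prefer D to F.

0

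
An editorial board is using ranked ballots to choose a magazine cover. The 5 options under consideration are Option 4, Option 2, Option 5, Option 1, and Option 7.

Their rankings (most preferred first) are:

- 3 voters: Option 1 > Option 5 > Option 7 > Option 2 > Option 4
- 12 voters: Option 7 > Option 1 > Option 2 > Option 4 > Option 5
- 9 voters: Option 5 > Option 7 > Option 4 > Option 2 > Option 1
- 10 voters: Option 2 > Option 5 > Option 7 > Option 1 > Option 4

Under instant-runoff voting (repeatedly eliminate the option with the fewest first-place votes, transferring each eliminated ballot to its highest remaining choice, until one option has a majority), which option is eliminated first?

Option 4

Round 1: Option 7 12, Option 2 10, Option 5 9, Option 1 3, Option 4 0. Option 4 has the fewest and is eliminated.
Round 2: Option 7 12, Option 2 10, Option 5 9, Option 1 3. Option 1 has the fewest and is eliminated.
Round 3: Option 5 12, Option 7 12, Option 2 10. Option 2 has the fewest and is eliminated.
Round 4: Option 5 22, Option 7 12. Option 5 has a majority.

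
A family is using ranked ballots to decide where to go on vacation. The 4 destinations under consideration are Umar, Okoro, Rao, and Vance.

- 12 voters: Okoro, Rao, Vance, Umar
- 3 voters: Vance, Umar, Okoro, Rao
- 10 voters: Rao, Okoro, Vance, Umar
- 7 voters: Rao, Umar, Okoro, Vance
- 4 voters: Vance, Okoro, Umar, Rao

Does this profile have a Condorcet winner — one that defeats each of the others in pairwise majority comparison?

Head-to-head results (36 voters total):
Umar vs Okoro: Okoro wins 26–10.
Umar vs Rao: Rao wins 29–7.
Umar vs Vance: Vance wins 29–7.
Okoro vs Rao: Okoro wins 19–17.
Okoro vs Vance: Okoro wins 29–7.
Rao vs Vance: Rao wins 29–7.
Okoro beats each rival — Umar (26–10), Rao (19–17), Vance (29–7) — so Okoro is the Condorcet winner.

Yes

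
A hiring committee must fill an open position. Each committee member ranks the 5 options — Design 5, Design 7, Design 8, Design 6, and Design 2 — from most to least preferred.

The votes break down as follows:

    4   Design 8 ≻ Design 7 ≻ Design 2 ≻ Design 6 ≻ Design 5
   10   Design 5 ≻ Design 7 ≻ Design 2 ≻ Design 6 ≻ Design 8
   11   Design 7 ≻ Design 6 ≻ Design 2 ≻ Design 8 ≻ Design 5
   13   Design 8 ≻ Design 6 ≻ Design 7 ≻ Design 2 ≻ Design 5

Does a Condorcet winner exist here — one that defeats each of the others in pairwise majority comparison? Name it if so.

Design 7

Head-to-head results (38 voters total):
Design 5 vs Design 7: Design 7 wins 28–10.
Design 5 vs Design 8: Design 8 wins 28–10.
Design 5 vs Design 6: Design 6 wins 28–10.
Design 5 vs Design 2: Design 2 wins 28–10.
Design 7 vs Design 8: Design 7 wins 21–17.
Design 7 vs Design 6: Design 7 wins 25–13.
Design 7 vs Design 2: Design 7 wins 38–0.
Design 8 vs Design 6: Design 6 wins 21–17.
Design 8 vs Design 2: Design 2 wins 21–17.
Design 6 vs Design 2: Design 6 wins 24–14.
Design 7 beats each rival — Design 5 (28–10), Design 8 (21–17), Design 6 (25–13), Design 2 (38–0) — so Design 7 is the Condorcet winner.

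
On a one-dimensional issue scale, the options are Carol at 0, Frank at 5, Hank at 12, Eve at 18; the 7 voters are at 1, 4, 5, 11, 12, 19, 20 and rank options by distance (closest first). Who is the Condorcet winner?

Hank

With single-peaked preferences on a line, the Condorcet winner is the candidate closest to the median voter.
The median voter (position 11) is closest to Hank at 12.
Check: Hank vs Frank — voters closer to Hank: 4 of 7.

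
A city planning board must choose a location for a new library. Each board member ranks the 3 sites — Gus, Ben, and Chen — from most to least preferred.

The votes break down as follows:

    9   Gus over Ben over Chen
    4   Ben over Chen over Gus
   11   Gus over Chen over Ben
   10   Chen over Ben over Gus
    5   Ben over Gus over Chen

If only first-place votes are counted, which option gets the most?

First-place vote totals:
  Gus: 20
  Ben: 9
  Chen: 10
Gus has the most first-place votes.

Gus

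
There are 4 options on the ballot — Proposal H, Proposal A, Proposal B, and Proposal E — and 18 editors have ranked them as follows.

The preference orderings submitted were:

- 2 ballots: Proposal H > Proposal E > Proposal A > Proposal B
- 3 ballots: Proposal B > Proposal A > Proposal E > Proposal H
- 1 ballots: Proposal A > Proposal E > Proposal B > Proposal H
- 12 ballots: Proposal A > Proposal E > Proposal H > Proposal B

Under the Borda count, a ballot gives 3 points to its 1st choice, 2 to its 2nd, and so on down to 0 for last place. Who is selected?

Borda scores:
  Proposal H: 2·3 + 3·0 + 0 + 12·1 = 18
  Proposal A: 2·1 + 3·2 + 3 + 12·3 = 47
  Proposal B: 2·0 + 3·3 + 1 + 12·0 = 10
  Proposal E: 2·2 + 3·1 + 2 + 12·2 = 33
Proposal A has the highest total.

Proposal A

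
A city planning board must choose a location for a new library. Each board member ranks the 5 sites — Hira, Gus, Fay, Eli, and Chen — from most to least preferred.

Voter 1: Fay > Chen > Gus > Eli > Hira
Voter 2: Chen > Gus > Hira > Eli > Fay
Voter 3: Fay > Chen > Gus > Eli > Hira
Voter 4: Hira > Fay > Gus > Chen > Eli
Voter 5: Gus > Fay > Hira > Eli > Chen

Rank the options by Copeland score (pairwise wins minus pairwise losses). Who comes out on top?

Pairwise results:
  Hira vs Gus: Gus wins 4–1.
  Hira vs Fay: Fay wins 3–2.
  Hira vs Eli: Hira wins 3–2.
  Hira vs Chen: Chen wins 3–2.
  Gus vs Fay: Fay wins 3–2.
  Gus vs Eli: Gus wins 5–0.
  Gus vs Chen: Chen wins 3–2.
  Fay vs Eli: Fay wins 4–1.
  Fay vs Chen: Fay wins 4–1.
  Eli vs Chen: Chen wins 4–1.
Copeland scores (wins − losses):
  Hira: 1 − 3 = -2
  Gus: 2 − 2 = 0
  Fay: 4 − 0 = 4
  Eli: 0 − 4 = -4
  Chen: 3 − 1 = 2
Fay has the best Copeland score.

Fay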